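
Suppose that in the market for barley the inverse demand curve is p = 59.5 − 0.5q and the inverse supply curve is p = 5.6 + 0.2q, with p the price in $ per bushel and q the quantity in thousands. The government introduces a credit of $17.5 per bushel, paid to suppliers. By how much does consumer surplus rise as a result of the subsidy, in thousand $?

Consumer surplus rises by $1118.75 thousand.

Inverting to q(p) form: qd = 119 − 2p; qs = 5p − 28.
Before the subsidy: set 119 − 2p = 5p − 28 → p* = $21, q* = 77.
With a per-unit subsidy paid to suppliers, each receives p + 17.5 per unit sold, so supply becomes qs = 5(p + 17.5) − 28.
New equilibrium: buyers pay $8.5, suppliers receive $26, q = 102. (Wedge: pb − ps = −17.5.)
ΔCS is the trapezoid between Q = 102 and Q = 77 of height $12.5: ½ · (77 + 102) · 12.5 = $1118.75.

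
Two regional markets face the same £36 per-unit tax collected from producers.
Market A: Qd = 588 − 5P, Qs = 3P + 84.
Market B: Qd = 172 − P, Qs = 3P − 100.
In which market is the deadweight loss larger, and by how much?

Market A: pre-tax P* = £63, Q* = 273; post-tax Q = 205.5; deadweight loss = £1215.
Market B: pre-tax P* = £68, Q* = 104; post-tax Q = 77; deadweight loss = £486.
Difference: £1215 vs £486 → market A is larger by £729.

Market A, by £729.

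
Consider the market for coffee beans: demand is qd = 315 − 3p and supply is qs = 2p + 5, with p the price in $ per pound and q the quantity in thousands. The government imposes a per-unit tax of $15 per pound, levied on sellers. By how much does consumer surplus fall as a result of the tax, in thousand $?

Consumer surplus falls by $720 thousand.

Before the tax: set 315 − 3p = 2p + 5 → p* = $62, q* = 129.
With the tax collected from sellers, supply shifts: qs = 2(p − 15) + 5.
New equilibrium: consumers pay $68, sellers receive $53, q = 111. (Wedge: pb − ps = 15.)
ΔCS is the trapezoid between Q = 111 and Q = 129 of height $6: ½ · (129 + 111) · 6 = $720.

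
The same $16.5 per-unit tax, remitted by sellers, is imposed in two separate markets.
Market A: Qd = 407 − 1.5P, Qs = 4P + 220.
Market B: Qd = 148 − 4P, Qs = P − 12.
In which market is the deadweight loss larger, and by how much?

Market A, by $39.6.

Market A: pre-tax P* = $34, Q* = 356; post-tax Q = 338; deadweight loss = $148.5.
Market B: pre-tax P* = $32, Q* = 20; post-tax Q = 6.8; deadweight loss = $108.9.
Difference: $148.5 vs $108.9 → market A is larger by $39.6.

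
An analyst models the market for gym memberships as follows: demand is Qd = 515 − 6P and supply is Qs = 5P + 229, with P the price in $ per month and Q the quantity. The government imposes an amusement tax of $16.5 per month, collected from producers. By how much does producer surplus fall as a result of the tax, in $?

Without the tax, 515 − 6P = 5P + 229 gives 11P = 286, so P* = $26 and Q* = 359.
With the tax collected from producers, supply shifts: Qs = 5(P − 16.5) + 229.
New equilibrium: buyers pay $33.5, producers receive $17, Q = 314. (Wedge: Pb − Ps = 16.5.)
ΔPS is the trapezoid between Q = 314 and Q = 359 of height $9: ½ · (359 + 314) · 9 = $3028.5.

Producer surplus falls by $3028.5.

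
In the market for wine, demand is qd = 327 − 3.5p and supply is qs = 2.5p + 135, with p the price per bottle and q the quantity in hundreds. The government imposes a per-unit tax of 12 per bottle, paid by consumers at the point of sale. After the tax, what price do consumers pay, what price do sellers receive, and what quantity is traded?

Consumers pay 37; sellers receive 25; quantity = 197.5.

Without the tax, 327 − 3.5p = 2.5p + 135 gives 6p = 192, so p* = 32 and q* = 215.
With the tax collected from consumers, demand (in seller-price terms) shifts: qd = 327 − 3.5(p + 12).
Solving gives q = 197.5 with consumers paying 37 and sellers receiving 25 (the 12 wedge).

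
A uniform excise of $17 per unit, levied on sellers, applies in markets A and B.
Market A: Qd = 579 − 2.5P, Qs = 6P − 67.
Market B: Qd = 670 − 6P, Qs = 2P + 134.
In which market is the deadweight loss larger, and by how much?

Market A: pre-tax P* = $76, Q* = 389; post-tax Q = 359; deadweight loss = $255.
Market B: pre-tax P* = $67, Q* = 268; post-tax Q = 242.5; deadweight loss = $216.75.
Difference: $255 vs $216.75 → market A is larger by $38.25.

Market A, by $38.25.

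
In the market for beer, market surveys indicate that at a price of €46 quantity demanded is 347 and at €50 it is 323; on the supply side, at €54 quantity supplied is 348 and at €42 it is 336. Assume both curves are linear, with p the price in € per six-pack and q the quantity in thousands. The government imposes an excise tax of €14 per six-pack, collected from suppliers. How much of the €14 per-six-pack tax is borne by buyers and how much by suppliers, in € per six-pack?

Demand slope: (323 − 347)/(50 − 46) = -6, so qd = 623 − 6p.
Supply slope: (336 − 348)/(42 − 54) = 1, so qs = p + 294.
Without the tax, 623 − 6p = p + 294 gives 7p = 329, so p* = €47 and q* = 341.
With the tax collected from suppliers, supply shifts: qs = (p − 14) + 294.
Solving gives q = 329 with buyers paying €49 and suppliers receiving €35 (the €14 wedge).
Burden on buyers: €2; on suppliers: €12. (They sum to €14.)

Buyers bear €2 per six-pack; suppliers bear €12 per six-pack.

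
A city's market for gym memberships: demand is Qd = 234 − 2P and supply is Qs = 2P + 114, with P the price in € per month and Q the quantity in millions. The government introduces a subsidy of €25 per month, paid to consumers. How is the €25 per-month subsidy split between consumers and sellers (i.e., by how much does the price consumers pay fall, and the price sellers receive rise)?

Without the subsidy, 234 − 2P = 2P + 114 gives 4P = 120, so P* = €30 and Q* = 174.
With a per-unit subsidy paid to consumers, each effectively pays P − 25, so demand becomes Qd = 234 − 2(P − 25).
New equilibrium: consumers pay €17.5, sellers receive €42.5, Q = 199. (Wedge: Pb − Ps = −25.)
Gain to consumers: €12.5; to sellers: €12.5. (They sum to €25.)

Consumers gain €12.5 per month; sellers gain €12.5 per month.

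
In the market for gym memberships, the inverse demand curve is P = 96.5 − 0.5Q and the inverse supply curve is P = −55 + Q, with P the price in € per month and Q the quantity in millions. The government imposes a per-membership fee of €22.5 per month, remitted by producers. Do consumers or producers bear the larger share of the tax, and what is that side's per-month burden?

Producers bear the larger share: €15 per month.

Inverting to Q(P) form: Qd = 193 − 2P; Qs = P + 55.
Before the tax: set 193 − 2P = P + 55 → P* = €46, Q* = 101.
With the tax collected from producers, supply shifts: Qs = (P − 22.5) + 55.
New equilibrium: consumers pay €53.5, producers receive €31, Q = 86. (Wedge: Pb − Ps = 22.5.)
Per-month burden: consumers €7.5, producers €15.
Producers take the larger share because supply is less price-elastic here (demand slope 2 vs supply slope 1).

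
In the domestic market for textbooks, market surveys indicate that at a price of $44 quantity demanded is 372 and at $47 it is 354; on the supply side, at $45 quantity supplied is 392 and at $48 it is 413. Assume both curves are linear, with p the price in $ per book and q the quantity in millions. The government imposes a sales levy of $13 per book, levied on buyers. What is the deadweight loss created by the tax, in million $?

Deadweight loss = $273 million.

Demand slope: (354 − 372)/(47 − 44) = -6, so qd = 636 − 6p.
Supply slope: (413 − 392)/(48 − 45) = 7, so qs = 7p + 77.
Before the tax: set 636 − 6p = 7p + 77 → p* = $43, q* = 378.
With the tax collected from buyers, demand (in seller-price terms) shifts: qd = 636 − 6(p + 13).
New equilibrium: buyers pay $50, sellers receive $37, q = 336. (Wedge: pb − ps = 13.)
Quantity falls by |ΔQ| = |378 − 336| = 42.
DWL = ½ · t · |ΔQ| = ½ · 13 · 42 = $273.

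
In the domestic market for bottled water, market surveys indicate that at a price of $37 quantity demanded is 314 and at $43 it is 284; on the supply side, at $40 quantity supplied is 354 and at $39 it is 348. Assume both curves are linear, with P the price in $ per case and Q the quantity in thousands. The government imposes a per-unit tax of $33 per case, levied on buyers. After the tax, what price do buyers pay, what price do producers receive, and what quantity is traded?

Demand slope: (284 − 314)/(43 − 37) = -5, so Qd = 499 − 5P.
Supply slope: (348 − 354)/(39 − 40) = 6, so Qs = 6P + 114.
Without the tax, 499 − 5P = 6P + 114 gives 11P = 385, so P* = $35 and Q* = 324.
With the tax collected from buyers, demand (in seller-price terms) shifts: Qd = 499 − 5(P + 33).
New equilibrium: buyers pay $53, producers receive $20, Q = 234. (Wedge: Pb − Ps = 33.)

Buyers pay $53; producers receive $20; quantity = 234.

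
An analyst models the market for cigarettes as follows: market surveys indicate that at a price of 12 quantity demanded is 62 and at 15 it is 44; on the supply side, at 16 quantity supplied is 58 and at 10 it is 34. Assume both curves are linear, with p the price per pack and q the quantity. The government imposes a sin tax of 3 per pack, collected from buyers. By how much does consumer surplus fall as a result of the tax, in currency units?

Demand slope: (44 − 62)/(15 − 12) = -6, so qd = 134 − 6p.
Supply slope: (34 − 58)/(10 − 16) = 4, so qs = 4p − 6.
Before the tax: set 134 − 6p = 4p − 6 → p* = 14, q* = 50.
With the tax collected from buyers, demand (in seller-price terms) shifts: qd = 134 − 6(p + 3).
Solving gives q = 42.8 with buyers paying 15.2 and producers receiving 12.2 (the 3 wedge).
ΔCS is the trapezoid between Q = 42.8 and Q = 50 of height 1.2: ½ · (50 + 42.8) · 1.2 = 55.68.

Consumer surplus falls by 55.68.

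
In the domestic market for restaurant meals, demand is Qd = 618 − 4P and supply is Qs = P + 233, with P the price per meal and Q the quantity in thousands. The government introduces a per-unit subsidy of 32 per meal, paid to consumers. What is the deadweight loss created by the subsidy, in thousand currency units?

Before the subsidy: set 618 − 4P = P + 233 → P* = 77, Q* = 310.
With a per-unit subsidy paid to consumers, each effectively pays P − 32, so demand becomes Qd = 618 − 4(P − 32).
Solving gives Q = 335.6 with consumers paying 70.6 and sellers receiving 102.6 (the 32 wedge).
Quantity rises by |ΔQ| = |310 − 335.6| = 25.6.
DWL = ½ · t · |ΔQ| = ½ · 32 · 25.6 = 409.6.

Deadweight loss = 409.6 thousand.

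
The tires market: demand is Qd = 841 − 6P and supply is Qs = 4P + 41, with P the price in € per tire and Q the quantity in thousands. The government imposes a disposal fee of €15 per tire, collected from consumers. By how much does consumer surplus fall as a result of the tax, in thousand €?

Consumer surplus falls by €2058 thousand.

Without the tax, 841 − 6P = 4P + 41 gives 10P = 800, so P* = €80 and Q* = 361.
With the tax collected from consumers, demand (in seller-price terms) shifts: Qd = 841 − 6(P + 15).
Solving gives Q = 325 with consumers paying €86 and sellers receiving €71 (the €15 wedge).
ΔCS is the trapezoid between Q = 325 and Q = 361 of height €6: ½ · (361 + 325) · 6 = €2058.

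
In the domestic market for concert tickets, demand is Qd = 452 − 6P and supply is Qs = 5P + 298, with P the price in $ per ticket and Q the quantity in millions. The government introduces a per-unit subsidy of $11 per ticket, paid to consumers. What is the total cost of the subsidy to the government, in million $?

Government outlay = $4378 million.

Before the subsidy: set 452 − 6P = 5P + 298 → P* = $14, Q* = 368.
With a per-unit subsidy paid to consumers, each effectively pays P − 11, so demand becomes Qd = 452 − 6(P − 11).
New equilibrium: consumers pay $9, producers receive $20, Q = 398. (Wedge: Pb − Ps = −11.)
Outlay = t · Q = 11 · 398 = $4378.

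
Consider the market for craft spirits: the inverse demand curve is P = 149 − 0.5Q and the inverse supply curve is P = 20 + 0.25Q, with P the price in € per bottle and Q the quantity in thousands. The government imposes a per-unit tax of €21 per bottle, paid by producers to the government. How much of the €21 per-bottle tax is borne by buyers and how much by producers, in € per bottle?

Buyers bear €14 per bottle; producers bear €7 per bottle.

Inverting to Q(P) form: Qd = 298 − 2P; Qs = 4P − 80.
Before the tax: set 298 − 2P = 4P − 80 → P* = €63, Q* = 172.
With the tax collected from producers, supply shifts: Qs = 4(P − 21) − 80.
New equilibrium: buyers pay €77, producers receive €56, Q = 144. (Wedge: Pb − Ps = 21.)
Burden on buyers: €14; on producers: €7. (They sum to €21.)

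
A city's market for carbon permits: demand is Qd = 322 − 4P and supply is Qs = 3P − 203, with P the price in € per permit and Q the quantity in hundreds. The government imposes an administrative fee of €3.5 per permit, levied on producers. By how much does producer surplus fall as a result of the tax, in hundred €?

Without the tax, 322 − 4P = 3P − 203 gives 7P = 525, so P* = €75 and Q* = 22.
With the tax collected from producers, supply shifts: Qs = 3(P − 3.5) − 203.
Solving gives Q = 16 with buyers paying €76.5 and producers receiving €73 (the €3.5 wedge).
ΔPS is the trapezoid between Q = 16 and Q = 22 of height €2: ½ · (22 + 16) · 2 = €38.

Producer surplus falls by €38 hundred.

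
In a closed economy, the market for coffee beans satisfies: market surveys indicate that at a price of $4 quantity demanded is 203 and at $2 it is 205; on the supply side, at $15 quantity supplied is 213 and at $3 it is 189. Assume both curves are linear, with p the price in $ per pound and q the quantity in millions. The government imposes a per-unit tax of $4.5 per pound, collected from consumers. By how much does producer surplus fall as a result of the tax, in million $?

Demand slope: (205 − 203)/(2 − 4) = -1, so qd = 207 − p.
Supply slope: (189 − 213)/(3 − 15) = 2, so qs = 2p + 183.
Without the tax, 207 − p = 2p + 183 gives 3p = 24, so p* = $8 and q* = 199.
With the tax collected from consumers, demand (in seller-price terms) shifts: qd = 207 − (p + 4.5).
Solving gives q = 196 with consumers paying $11 and producers receiving $6.5 (the $4.5 wedge).
ΔPS is the trapezoid between Q = 196 and Q = 199 of height $1.5: ½ · (199 + 196) · 1.5 = $296.25.

Producer surplus falls by $296.25 million.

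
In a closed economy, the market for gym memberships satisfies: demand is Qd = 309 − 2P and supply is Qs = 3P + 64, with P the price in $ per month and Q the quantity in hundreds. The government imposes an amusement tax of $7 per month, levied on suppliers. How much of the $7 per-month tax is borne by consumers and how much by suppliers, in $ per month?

Before the tax: set 309 − 2P = 3P + 64 → P* = $49, Q* = 211.
With the tax collected from suppliers, supply shifts: Qs = 3(P − 7) + 64.
New equilibrium: consumers pay $53.2, suppliers receive $46.2, Q = 202.6. (Wedge: Pb − Ps = 7.)
Burden on consumers: $4.2; on suppliers: $2.8. (They sum to $7.)

Consumers bear $4.2 per month; suppliers bear $2.8 per month.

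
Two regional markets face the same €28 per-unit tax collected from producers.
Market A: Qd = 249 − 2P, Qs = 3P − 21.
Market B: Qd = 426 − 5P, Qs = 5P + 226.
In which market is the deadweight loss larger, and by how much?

Market A: pre-tax P* = €54, Q* = 141; post-tax Q = 107.4; deadweight loss = €470.4.
Market B: pre-tax P* = €20, Q* = 326; post-tax Q = 256; deadweight loss = €980.
Difference: €470.4 vs €980 → market B is larger by €509.6.

Market B, by €509.6.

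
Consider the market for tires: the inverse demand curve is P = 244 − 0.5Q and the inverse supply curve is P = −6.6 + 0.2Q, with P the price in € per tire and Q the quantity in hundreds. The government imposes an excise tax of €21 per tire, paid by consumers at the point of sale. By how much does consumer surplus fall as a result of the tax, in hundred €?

Rewrite in direct form: Qd = 488 − 2P and Qs = 5P + 33.
Before the tax: set 488 − 2P = 5P + 33 → P* = €65, Q* = 358.
With the tax collected from consumers, demand (in seller-price terms) shifts: Qd = 488 − 2(P + 21).
Solving gives Q = 328 with consumers paying €80 and sellers receiving €59 (the €21 wedge).
ΔCS is the trapezoid between Q = 328 and Q = 358 of height €15: ½ · (358 + 328) · 15 = €5145.

Consumer surplus falls by €5145 hundred.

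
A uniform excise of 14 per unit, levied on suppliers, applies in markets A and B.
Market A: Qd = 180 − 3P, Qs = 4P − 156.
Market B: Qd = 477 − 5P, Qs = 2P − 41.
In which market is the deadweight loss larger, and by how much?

Market A, by 28.

Market A: pre-tax P* = 48, Q* = 36; post-tax Q = 12; deadweight loss = 168.
Market B: pre-tax P* = 74, Q* = 107; post-tax Q = 87; deadweight loss = 140.
Difference: 168 vs 140 → market A is larger by 28.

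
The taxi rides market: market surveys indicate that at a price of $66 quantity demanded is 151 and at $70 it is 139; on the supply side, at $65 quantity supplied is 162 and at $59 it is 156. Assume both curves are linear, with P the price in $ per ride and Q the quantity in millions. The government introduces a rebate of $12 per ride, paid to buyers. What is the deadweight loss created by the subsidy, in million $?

Deadweight loss = $54 million.

Demand slope: (139 − 151)/(70 − 66) = -3, so Qd = 349 − 3P.
Supply slope: (156 − 162)/(59 − 65) = 1, so Qs = P + 97.
Without the subsidy, 349 − 3P = P + 97 gives 4P = 252, so P* = $63 and Q* = 160.
With a per-unit subsidy paid to buyers, each effectively pays P − 12, so demand becomes Qd = 349 − 3(P − 12).
Solving gives Q = 169 with buyers paying $60 and sellers receiving $72 (the $12 wedge).
Quantity rises by |ΔQ| = |160 − 169| = 9.
DWL = ½ · t · |ΔQ| = ½ · 12 · 9 = $54.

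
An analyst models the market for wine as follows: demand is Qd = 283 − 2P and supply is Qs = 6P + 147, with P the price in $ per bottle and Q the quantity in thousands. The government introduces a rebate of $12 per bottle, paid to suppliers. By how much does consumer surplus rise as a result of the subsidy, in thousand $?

Before the subsidy: set 283 − 2P = 6P + 147 → P* = $17, Q* = 249.
With a per-unit subsidy paid to suppliers, each receives P + 12 per unit sold, so supply becomes Qs = 6(P + 12) + 147.
New equilibrium: consumers pay $8, suppliers receive $20, Q = 267. (Wedge: Pb − Ps = −12.)
ΔCS is the trapezoid between Q = 267 and Q = 249 of height $9: ½ · (249 + 267) · 9 = $2322.

Consumer surplus rises by $2322 thousand.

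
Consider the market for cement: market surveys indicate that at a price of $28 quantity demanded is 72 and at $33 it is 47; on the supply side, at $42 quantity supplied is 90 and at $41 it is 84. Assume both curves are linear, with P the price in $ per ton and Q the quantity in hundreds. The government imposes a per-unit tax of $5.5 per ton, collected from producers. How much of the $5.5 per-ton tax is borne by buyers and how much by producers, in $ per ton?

Buyers bear $3 per ton; producers bear $2.5 per ton.

Demand slope: (47 − 72)/(33 − 28) = -5, so Qd = 212 − 5P.
Supply slope: (84 − 90)/(41 − 42) = 6, so Qs = 6P − 162.
Before the tax: set 212 − 5P = 6P − 162 → P* = $34, Q* = 42.
With the tax collected from producers, supply shifts: Qs = 6(P − 5.5) − 162.
New equilibrium: buyers pay $37, producers receive $31.5, Q = 27. (Wedge: Pb − Ps = 5.5.)
Burden on buyers: $3; on producers: $2.5. (They sum to $5.5.)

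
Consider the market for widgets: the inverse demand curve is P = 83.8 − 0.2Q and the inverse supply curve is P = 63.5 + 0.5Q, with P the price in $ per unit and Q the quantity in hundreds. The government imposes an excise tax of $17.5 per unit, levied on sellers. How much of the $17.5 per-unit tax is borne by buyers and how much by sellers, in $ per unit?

Buyers bear $5 per unit; sellers bear $12.5 per unit.

Inverting to Q(P) form: Qd = 419 − 5P; Qs = 2P − 127.
Without the tax, 419 − 5P = 2P − 127 gives 7P = 546, so P* = $78 and Q* = 29.
With the tax collected from sellers, supply shifts: Qs = 2(P − 17.5) − 127.
Solving gives Q = 4 with buyers paying $83 and sellers receiving $65.5 (the $17.5 wedge).
Burden on buyers: $5; on sellers: $12.5. (They sum to $17.5.)
The less price-elastic side of the market bears the larger share of a per-unit tax.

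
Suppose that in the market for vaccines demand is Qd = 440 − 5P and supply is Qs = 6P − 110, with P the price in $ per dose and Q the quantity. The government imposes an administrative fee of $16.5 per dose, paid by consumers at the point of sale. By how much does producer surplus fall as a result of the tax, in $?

Producer surplus falls by $1256.25.

Without the tax, 440 − 5P = 6P − 110 gives 11P = 550, so P* = $50 and Q* = 190.
With the tax collected from consumers, demand (in seller-price terms) shifts: Qd = 440 − 5(P + 16.5).
Solving gives Q = 145 with consumers paying $59 and sellers receiving $42.5 (the $16.5 wedge).
ΔPS is the trapezoid between Q = 145 and Q = 190 of height $7.5: ½ · (190 + 145) · 7.5 = $1256.25.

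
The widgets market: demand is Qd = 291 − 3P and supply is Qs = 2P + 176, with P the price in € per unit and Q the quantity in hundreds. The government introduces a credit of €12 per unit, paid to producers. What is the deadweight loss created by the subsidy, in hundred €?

Without the subsidy, 291 − 3P = 2P + 176 gives 5P = 115, so P* = €23 and Q* = 222.
With a per-unit subsidy paid to producers, each receives P + 12 per unit sold, so supply becomes Qs = 2(P + 12) + 176.
New equilibrium: consumers pay €18.2, producers receive €30.2, Q = 236.4. (Wedge: Pb − Ps = −12.)
Quantity rises by |ΔQ| = |222 − 236.4| = 14.4.
DWL = ½ · t · |ΔQ| = ½ · 12 · 14.4 = €86.4.

Deadweight loss = €86.4 hundred.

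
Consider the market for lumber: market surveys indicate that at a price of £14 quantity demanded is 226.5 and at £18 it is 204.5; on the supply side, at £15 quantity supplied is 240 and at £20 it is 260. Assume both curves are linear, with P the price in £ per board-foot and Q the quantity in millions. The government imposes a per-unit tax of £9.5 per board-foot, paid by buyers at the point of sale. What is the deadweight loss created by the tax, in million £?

Deadweight loss = £104.5 million.

Demand slope: (204.5 − 226.5)/(18 − 14) = -5.5, so Qd = 303.5 − 5.5P.
Supply slope: (260 − 240)/(20 − 15) = 4, so Qs = 4P + 180.
Before the tax: set 303.5 − 5.5P = 4P + 180 → P* = £13, Q* = 232.
With the tax collected from buyers, demand (in seller-price terms) shifts: Qd = 303.5 − 5.5(P + 9.5).
New equilibrium: buyers pay £17, producers receive £7.5, Q = 210. (Wedge: Pb − Ps = 9.5.)
Quantity falls by |ΔQ| = |232 − 210| = 22.
DWL = ½ · t · |ΔQ| = ½ · 9.5 · 22 = £104.5.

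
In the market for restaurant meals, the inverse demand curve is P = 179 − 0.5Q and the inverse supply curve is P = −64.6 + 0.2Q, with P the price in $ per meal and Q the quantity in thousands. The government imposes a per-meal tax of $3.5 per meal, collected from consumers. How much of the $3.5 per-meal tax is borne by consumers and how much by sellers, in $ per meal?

Inverting to Q(P) form: Qd = 358 − 2P; Qs = 5P + 323.
Before the tax: set 358 − 2P = 5P + 323 → P* = $5, Q* = 348.
With the tax collected from consumers, demand (in seller-price terms) shifts: Qd = 358 − 2(P + 3.5).
Solving gives Q = 343 with consumers paying $7.5 and sellers receiving $4 (the $3.5 wedge).
Burden on consumers: $2.5; on sellers: $1. (They sum to $3.5.)
The less price-elastic side of the market bears the larger share of a per-unit tax.

Consumers bear $2.5 per meal; sellers bear $1 per meal.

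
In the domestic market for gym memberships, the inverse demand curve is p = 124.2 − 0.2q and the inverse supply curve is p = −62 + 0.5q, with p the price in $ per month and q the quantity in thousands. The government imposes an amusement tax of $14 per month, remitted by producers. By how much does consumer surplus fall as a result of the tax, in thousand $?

Inverting to q(p) form: qd = 621 − 5p; qs = 2p + 124.
Before the tax: set 621 − 5p = 2p + 124 → p* = $71, q* = 266.
With the tax collected from producers, supply shifts: qs = 2(p − 14) + 124.
Solving gives q = 246 with consumers paying $75 and producers receiving $61 (the $14 wedge).
ΔCS is the trapezoid between Q = 246 and Q = 266 of height $4: ½ · (266 + 246) · 4 = $1024.

Consumer surplus falls by $1024 thousand.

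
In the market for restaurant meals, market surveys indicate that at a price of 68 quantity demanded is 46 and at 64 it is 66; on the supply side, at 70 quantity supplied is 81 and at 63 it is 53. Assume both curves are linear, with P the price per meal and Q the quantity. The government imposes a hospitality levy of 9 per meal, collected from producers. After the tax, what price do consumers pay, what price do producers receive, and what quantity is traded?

Consumers pay 69; producers receive 60; quantity = 41.

Demand slope: (66 − 46)/(64 − 68) = -5, so Qd = 386 − 5P.
Supply slope: (53 − 81)/(63 − 70) = 4, so Qs = 4P − 199.
Without the tax, 386 − 5P = 4P − 199 gives 9P = 585, so P* = 65 and Q* = 61.
With the tax collected from producers, supply shifts: Qs = 4(P − 9) − 199.
Solving gives Q = 41 with consumers paying 69 and producers receiving 60 (the 9 wedge).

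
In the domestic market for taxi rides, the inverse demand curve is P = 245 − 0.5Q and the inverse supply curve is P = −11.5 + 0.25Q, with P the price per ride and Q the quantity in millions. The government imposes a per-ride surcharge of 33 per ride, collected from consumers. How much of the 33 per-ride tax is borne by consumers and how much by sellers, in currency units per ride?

Consumers bear 22 per ride; sellers bear 11 per ride.

Rewrite in direct form: Qd = 490 − 2P and Qs = 4P + 46.
Before the tax: set 490 − 2P = 4P + 46 → P* = 74, Q* = 342.
With the tax collected from consumers, demand (in seller-price terms) shifts: Qd = 490 − 2(P + 33).
Solving gives Q = 298 with consumers paying 96 and sellers receiving 63 (the 33 wedge).
Burden on consumers: 22; on sellers: 11. (They sum to 33.)
The less price-elastic side of the market bears the larger share of a per-unit tax.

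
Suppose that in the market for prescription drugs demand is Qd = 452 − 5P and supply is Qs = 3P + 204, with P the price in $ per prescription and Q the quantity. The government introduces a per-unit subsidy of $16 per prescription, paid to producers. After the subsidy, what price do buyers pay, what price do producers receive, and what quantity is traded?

Buyers pay $25; producers receive $41; quantity = 327.

Before the subsidy: set 452 − 5P = 3P + 204 → P* = $31, Q* = 297.
With a per-unit subsidy paid to producers, each receives P + 16 per unit sold, so supply becomes Qs = 3(P + 16) + 204.
New equilibrium: buyers pay $25, producers receive $41, Q = 327. (Wedge: Pb − Ps = −16.)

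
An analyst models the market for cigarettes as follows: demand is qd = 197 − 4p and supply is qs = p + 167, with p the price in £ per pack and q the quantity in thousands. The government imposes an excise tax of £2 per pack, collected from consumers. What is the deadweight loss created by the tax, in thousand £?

Deadweight loss = £1.6 thousand.

Without the tax, 197 − 4p = p + 167 gives 5p = 30, so p* = £6 and q* = 173.
With the tax collected from consumers, demand (in seller-price terms) shifts: qd = 197 − 4(p + 2).
New equilibrium: consumers pay £6.4, producers receive £4.4, q = 171.4. (Wedge: pb − ps = 2.)
Quantity falls by |ΔQ| = |173 − 171.4| = 1.6.
DWL = ½ · t · |ΔQ| = ½ · 2 · 1.6 = £1.6.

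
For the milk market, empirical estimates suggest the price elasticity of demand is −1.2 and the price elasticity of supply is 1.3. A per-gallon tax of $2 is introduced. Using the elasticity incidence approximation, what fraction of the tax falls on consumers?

Consumers' share ≈ 0.52.

Incidence ratio: consumers' share ≈ εs / (εs + |εd|) = 1.3 / (1.3 + 1.2) = 0.52.
Supply is the more elastic side, so consumers bear the larger share.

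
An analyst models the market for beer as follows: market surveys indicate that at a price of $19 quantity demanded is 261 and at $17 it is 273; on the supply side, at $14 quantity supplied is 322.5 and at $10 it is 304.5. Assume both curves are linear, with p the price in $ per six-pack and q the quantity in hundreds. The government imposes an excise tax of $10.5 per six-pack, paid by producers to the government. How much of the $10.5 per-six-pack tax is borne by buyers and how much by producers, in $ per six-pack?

Demand slope: (273 − 261)/(17 − 19) = -6, so qd = 375 − 6p.
Supply slope: (304.5 − 322.5)/(10 − 14) = 4.5, so qs = 4.5p + 259.5.
Before the tax: set 375 − 6p = 4.5p + 259.5 → p* = $11, q* = 309.
With the tax collected from producers, supply shifts: qs = 4.5(p − 10.5) + 259.5.
Solving gives q = 282 with buyers paying $15.5 and producers receiving $5 (the $10.5 wedge).
Burden on buyers: $4.5; on producers: $6. (They sum to $10.5.)
The less price-elastic side of the market bears the larger share of a per-unit tax.

Buyers bear $4.5 per six-pack; producers bear $6 per six-pack.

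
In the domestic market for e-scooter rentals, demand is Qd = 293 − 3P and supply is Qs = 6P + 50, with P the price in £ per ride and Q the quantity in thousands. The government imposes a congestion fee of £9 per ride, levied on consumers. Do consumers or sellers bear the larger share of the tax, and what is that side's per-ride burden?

Before the tax: set 293 − 3P = 6P + 50 → P* = £27, Q* = 212.
With the tax collected from consumers, demand (in seller-price terms) shifts: Qd = 293 − 3(P + 9).
New equilibrium: consumers pay £33, sellers receive £24, Q = 194. (Wedge: Pb − Ps = 9.)
Per-ride burden: consumers £6, sellers £3.
Consumers take the larger share because demand is less price-elastic here (demand slope 3 vs supply slope 6).
The less price-elastic side of the market bears the larger share of a per-unit tax.

Consumers bear the larger share: £6 per ride.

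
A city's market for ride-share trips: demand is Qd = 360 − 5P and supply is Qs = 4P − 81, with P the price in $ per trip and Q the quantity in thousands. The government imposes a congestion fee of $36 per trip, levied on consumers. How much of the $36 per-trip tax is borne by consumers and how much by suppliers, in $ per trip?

Consumers bear $16 per trip; suppliers bear $20 per trip.

Before the tax: set 360 − 5P = 4P − 81 → P* = $49, Q* = 115.
With the tax collected from consumers, demand (in seller-price terms) shifts: Qd = 360 − 5(P + 36).
Solving gives Q = 35 with consumers paying $65 and suppliers receiving $29 (the $36 wedge).
Burden on consumers: $16; on suppliers: $20. (They sum to $36.)
The less price-elastic side of the market bears the larger share of a per-unit tax.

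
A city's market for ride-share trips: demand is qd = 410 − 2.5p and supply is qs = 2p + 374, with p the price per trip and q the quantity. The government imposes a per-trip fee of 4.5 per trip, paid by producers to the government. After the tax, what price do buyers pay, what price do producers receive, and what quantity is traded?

Buyers pay 10; producers receive 5.5; quantity = 385.

Before the tax: set 410 − 2.5p = 2p + 374 → p* = 8, q* = 390.
With the tax collected from producers, supply shifts: qs = 2(p − 4.5) + 374.
Solving gives q = 385 with buyers paying 10 and producers receiving 5.5 (the 4.5 wedge).
The less price-elastic side of the market bears the larger share of a per-unit tax.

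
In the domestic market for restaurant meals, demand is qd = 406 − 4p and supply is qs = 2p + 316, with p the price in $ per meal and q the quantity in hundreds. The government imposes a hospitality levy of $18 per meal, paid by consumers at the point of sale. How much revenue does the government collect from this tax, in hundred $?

Tax revenue = $5796 hundred.

Without the tax, 406 − 4p = 2p + 316 gives 6p = 90, so p* = $15 and q* = 346.
With the tax collected from consumers, demand (in seller-price terms) shifts: qd = 406 − 4(p + 18).
New equilibrium: consumers pay $21, suppliers receive $3, q = 322. (Wedge: pb − ps = 18.)
Revenue = t · Q = 18 · 322 = $5796.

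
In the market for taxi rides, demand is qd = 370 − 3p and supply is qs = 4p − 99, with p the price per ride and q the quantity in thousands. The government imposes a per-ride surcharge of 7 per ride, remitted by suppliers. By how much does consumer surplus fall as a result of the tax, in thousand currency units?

Before the tax: set 370 − 3p = 4p − 99 → p* = 67, q* = 169.
With the tax collected from suppliers, supply shifts: qs = 4(p − 7) − 99.
Solving gives q = 157 with buyers paying 71 and suppliers receiving 64 (the 7 wedge).
ΔCS is the trapezoid between Q = 157 and Q = 169 of height 4: ½ · (169 + 157) · 4 = 652.

Consumer surplus falls by 652 thousand.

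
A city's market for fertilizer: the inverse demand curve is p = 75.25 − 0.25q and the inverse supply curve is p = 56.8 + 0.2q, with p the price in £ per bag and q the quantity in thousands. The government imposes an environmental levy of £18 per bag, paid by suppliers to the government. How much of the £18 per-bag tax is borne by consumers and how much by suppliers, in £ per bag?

Rewrite in direct form: qd = 301 − 4p and qs = 5p − 284.
Before the tax: set 301 − 4p = 5p − 284 → p* = £65, q* = 41.
With the tax collected from suppliers, supply shifts: qs = 5(p − 18) − 284.
Solving gives q = 1 with consumers paying £75 and suppliers receiving £57 (the £18 wedge).
Burden on consumers: £10; on suppliers: £8. (They sum to £18.)
The less price-elastic side of the market bears the larger share of a per-unit tax.

Consumers bear £10 per bag; suppliers bear £8 per bag.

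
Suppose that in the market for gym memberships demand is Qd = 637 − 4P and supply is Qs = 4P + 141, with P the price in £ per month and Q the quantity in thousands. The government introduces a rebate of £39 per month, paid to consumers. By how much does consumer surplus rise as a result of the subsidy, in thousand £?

Without the subsidy, 637 − 4P = 4P + 141 gives 8P = 496, so P* = £62 and Q* = 389.
With a per-unit subsidy paid to consumers, each effectively pays P − 39, so demand becomes Qd = 637 − 4(P − 39).
New equilibrium: consumers pay £42.5, suppliers receive £81.5, Q = 467. (Wedge: Pb − Ps = −39.)
ΔCS is the trapezoid between Q = 467 and Q = 389 of height £19.5: ½ · (389 + 467) · 19.5 = £8346.

Consumer surplus rises by £8346 thousand.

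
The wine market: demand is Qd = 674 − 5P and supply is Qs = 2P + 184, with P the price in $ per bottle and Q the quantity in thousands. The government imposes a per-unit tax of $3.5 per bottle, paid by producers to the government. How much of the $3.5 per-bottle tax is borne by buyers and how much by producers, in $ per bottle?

Before the tax: set 674 − 5P = 2P + 184 → P* = $70, Q* = 324.
With the tax collected from producers, supply shifts: Qs = 2(P − 3.5) + 184.
New equilibrium: buyers pay $71, producers receive $67.5, Q = 319. (Wedge: Pb − Ps = 3.5.)
Burden on buyers: $1; on producers: $2.5. (They sum to $3.5.)
The less price-elastic side of the market bears the larger share of a per-unit tax.

Buyers bear $1 per bottle; producers bear $2.5 per bottle.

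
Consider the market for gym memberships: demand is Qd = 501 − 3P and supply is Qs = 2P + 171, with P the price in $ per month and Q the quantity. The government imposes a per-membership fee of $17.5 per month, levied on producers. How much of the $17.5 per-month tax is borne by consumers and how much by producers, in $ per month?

Consumers bear $7 per month; producers bear $10.5 per month.

Before the tax: set 501 − 3P = 2P + 171 → P* = $66, Q* = 303.
With the tax collected from producers, supply shifts: Qs = 2(P − 17.5) + 171.
New equilibrium: consumers pay $73, producers receive $55.5, Q = 282. (Wedge: Pb − Ps = 17.5.)
Burden on consumers: $7; on producers: $10.5. (They sum to $17.5.)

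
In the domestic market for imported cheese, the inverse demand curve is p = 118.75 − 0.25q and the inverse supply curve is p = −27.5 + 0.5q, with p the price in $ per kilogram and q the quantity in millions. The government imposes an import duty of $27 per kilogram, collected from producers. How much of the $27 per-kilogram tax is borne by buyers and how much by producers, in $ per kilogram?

Buyers bear $9 per kilogram; producers bear $18 per kilogram.

Inverting to q(p) form: qd = 475 − 4p; qs = 2p + 55.
Without the tax, 475 − 4p = 2p + 55 gives 6p = 420, so p* = $70 and q* = 195.
With the tax collected from producers, supply shifts: qs = 2(p − 27) + 55.
New equilibrium: buyers pay $79, producers receive $52, q = 159. (Wedge: pb − ps = 27.)
Burden on buyers: $9; on producers: $18. (They sum to $27.)
The less price-elastic side of the market bears the larger share of a per-unit tax.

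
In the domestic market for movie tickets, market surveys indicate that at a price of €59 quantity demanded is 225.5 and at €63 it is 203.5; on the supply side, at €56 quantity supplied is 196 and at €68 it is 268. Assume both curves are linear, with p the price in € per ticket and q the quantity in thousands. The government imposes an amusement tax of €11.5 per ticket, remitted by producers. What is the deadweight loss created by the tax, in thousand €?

Demand slope: (203.5 − 225.5)/(63 − 59) = -5.5, so qd = 550 − 5.5p.
Supply slope: (268 − 196)/(68 − 56) = 6, so qs = 6p − 140.
Without the tax, 550 − 5.5p = 6p − 140 gives 11.5p = 690, so p* = €60 and q* = 220.
With the tax collected from producers, supply shifts: qs = 6(p − 11.5) − 140.
New equilibrium: buyers pay €66, producers receive €54.5, q = 187. (Wedge: pb − ps = 11.5.)
Quantity falls by |ΔQ| = |220 − 187| = 33.
DWL = ½ · t · |ΔQ| = ½ · 11.5 · 33 = €189.75.

Deadweight loss = €189.75 thousand.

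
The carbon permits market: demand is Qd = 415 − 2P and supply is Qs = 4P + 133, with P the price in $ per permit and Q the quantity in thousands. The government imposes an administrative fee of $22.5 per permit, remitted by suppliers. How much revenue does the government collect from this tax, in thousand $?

Tax revenue = $6547.5 thousand.

Before the tax: set 415 − 2P = 4P + 133 → P* = $47, Q* = 321.
With the tax collected from suppliers, supply shifts: Qs = 4(P − 22.5) + 133.
Solving gives Q = 291 with buyers paying $62 and suppliers receiving $39.5 (the $22.5 wedge).
Revenue = t · Q = 22.5 · 291 = $6547.5.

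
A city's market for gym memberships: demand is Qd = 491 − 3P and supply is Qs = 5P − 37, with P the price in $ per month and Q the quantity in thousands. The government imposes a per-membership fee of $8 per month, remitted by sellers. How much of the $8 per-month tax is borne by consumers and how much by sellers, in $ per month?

Consumers bear $5 per month; sellers bear $3 per month.

Before the tax: set 491 − 3P = 5P − 37 → P* = $66, Q* = 293.
With the tax collected from sellers, supply shifts: Qs = 5(P − 8) − 37.
Solving gives Q = 278 with consumers paying $71 and sellers receiving $63 (the $8 wedge).
Burden on consumers: $5; on sellers: $3. (They sum to $8.)
The less price-elastic side of the market bears the larger share of a per-unit tax.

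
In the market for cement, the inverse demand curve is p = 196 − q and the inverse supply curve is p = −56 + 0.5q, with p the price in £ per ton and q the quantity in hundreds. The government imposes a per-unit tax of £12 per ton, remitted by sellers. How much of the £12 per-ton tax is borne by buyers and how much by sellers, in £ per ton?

Inverting to q(p) form: qd = 196 − p; qs = 2p + 112.
Before the tax: set 196 − p = 2p + 112 → p* = £28, q* = 168.
With the tax collected from sellers, supply shifts: qs = 2(p − 12) + 112.
New equilibrium: buyers pay £36, sellers receive £24, q = 160. (Wedge: pb − ps = 12.)
Burden on buyers: £8; on sellers: £4. (They sum to £12.)
The less price-elastic side of the market bears the larger share of a per-unit tax.

Buyers bear £8 per ton; sellers bear £4 per ton.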